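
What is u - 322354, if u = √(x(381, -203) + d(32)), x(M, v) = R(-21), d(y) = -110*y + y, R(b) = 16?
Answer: -322354 + 4*I*√217 ≈ -3.2235e+5 + 58.924*I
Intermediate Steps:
d(y) = -109*y
x(M, v) = 16
u = 4*I*√217 (u = √(16 - 109*32) = √(16 - 3488) = √(-3472) = 4*I*√217 ≈ 58.924*I)
u - 322354 = 4*I*√217 - 322354 = -322354 + 4*I*√217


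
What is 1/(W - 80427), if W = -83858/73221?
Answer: -73221/5889029225 ≈ -1.2433e-5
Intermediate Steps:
W = -83858/73221 (W = -83858*1/73221 = -83858/73221 ≈ -1.1453)
1/(W - 80427) = 1/(-83858/73221 - 80427) = 1/(-5889029225/73221) = -73221/5889029225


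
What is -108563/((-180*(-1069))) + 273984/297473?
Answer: 20425439981/57239754660 ≈ 0.35684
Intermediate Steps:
-108563/((-180*(-1069))) + 273984/297473 = -108563/192420 + 273984*(1/297473) = -108563*1/192420 + 273984/297473 = -108563/192420 + 273984/297473 = 20425439981/57239754660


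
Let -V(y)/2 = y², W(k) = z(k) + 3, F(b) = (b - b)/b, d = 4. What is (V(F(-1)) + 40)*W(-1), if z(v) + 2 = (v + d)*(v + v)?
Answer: -200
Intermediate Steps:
z(v) = -2 + 2*v*(4 + v) (z(v) = -2 + (v + 4)*(v + v) = -2 + (4 + v)*(2*v) = -2 + 2*v*(4 + v))
F(b) = 0 (F(b) = 0/b = 0)
W(k) = 1 + 2*k² + 8*k (W(k) = (-2 + 2*k² + 8*k) + 3 = 1 + 2*k² + 8*k)
V(y) = -2*y²
(V(F(-1)) + 40)*W(-1) = (-2*0² + 40)*(1 + 2*(-1)² + 8*(-1)) = (-2*0 + 40)*(1 + 2*1 - 8) = (0 + 40)*(1 + 2 - 8) = 40*(-5) = -200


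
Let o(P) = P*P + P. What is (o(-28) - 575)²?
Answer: 32761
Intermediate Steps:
o(P) = P + P² (o(P) = P² + P = P + P²)
(o(-28) - 575)² = (-28*(1 - 28) - 575)² = (-28*(-27) - 575)² = (756 - 575)² = 181² = 32761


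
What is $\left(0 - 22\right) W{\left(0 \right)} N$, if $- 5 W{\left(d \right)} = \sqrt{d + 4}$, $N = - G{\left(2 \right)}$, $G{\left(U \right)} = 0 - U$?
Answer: $\frac{88}{5} \approx 17.6$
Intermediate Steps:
$G{\left(U \right)} = - U$
$N = 2$ ($N = - \left(-1\right) 2 = \left(-1\right) \left(-2\right) = 2$)
$W{\left(d \right)} = - \frac{\sqrt{4 + d}}{5}$ ($W{\left(d \right)} = - \frac{\sqrt{d + 4}}{5} = - \frac{\sqrt{4 + d}}{5}$)
$\left(0 - 22\right) W{\left(0 \right)} N = \left(0 - 22\right) \left(- \frac{\sqrt{4 + 0}}{5}\right) 2 = \left(0 - 22\right) \left(- \frac{\sqrt{4}}{5}\right) 2 = - 22 \left(\left(- \frac{1}{5}\right) 2\right) 2 = \left(-22\right) \left(- \frac{2}{5}\right) 2 = \frac{44}{5} \cdot 2 = \frac{88}{5}$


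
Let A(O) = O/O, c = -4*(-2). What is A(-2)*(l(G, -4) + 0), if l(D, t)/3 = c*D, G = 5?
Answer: 120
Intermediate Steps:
c = 8
A(O) = 1
l(D, t) = 24*D (l(D, t) = 3*(8*D) = 24*D)
A(-2)*(l(G, -4) + 0) = 1*(24*5 + 0) = 1*(120 + 0) = 1*120 = 120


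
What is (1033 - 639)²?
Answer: 155236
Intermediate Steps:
(1033 - 639)² = 394² = 155236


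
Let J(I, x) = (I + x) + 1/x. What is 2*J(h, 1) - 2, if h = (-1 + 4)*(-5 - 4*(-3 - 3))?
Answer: 116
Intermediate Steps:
h = 57 (h = 3*(-5 - 4*(-6)) = 3*(-5 + 24) = 3*19 = 57)
J(I, x) = I + x + 1/x
2*J(h, 1) - 2 = 2*(57 + 1 + 1/1) - 2 = 2*(57 + 1 + 1) - 2 = 2*59 - 2 = 118 - 2 = 116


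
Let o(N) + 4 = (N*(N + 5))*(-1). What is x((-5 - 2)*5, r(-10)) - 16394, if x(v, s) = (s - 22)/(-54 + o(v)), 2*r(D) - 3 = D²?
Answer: -36329163/2216 ≈ -16394.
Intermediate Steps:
o(N) = -4 - N*(5 + N) (o(N) = -4 + (N*(N + 5))*(-1) = -4 + (N*(5 + N))*(-1) = -4 - N*(5 + N))
r(D) = 3/2 + D²/2
x(v, s) = (-22 + s)/(-58 - v² - 5*v) (x(v, s) = (s - 22)/(-54 + (-4 - v² - 5*v)) = (-22 + s)/(-58 - v² - 5*v))
x((-5 - 2)*5, r(-10)) - 16394 = (22 - (3/2 + (½)*(-10)²))/(58 + ((-5 - 2)*5)² + 5*((-5 - 2)*5)) - 16394 = (22 - (3/2 + (½)*100))/(58 + (-7*5)² + 5*(-7*5)) - 16394 = (22 - (3/2 + 50))/(58 + (-35)² + 5*(-35)) - 16394 = (22 - 1*103/2)/(58 + 1225 - 175) - 16394 = (22 - 103/2)/1108 - 16394 = (1/1108)*(-59/2) - 16394 = -59/2216 - 16394 = -36329163/2216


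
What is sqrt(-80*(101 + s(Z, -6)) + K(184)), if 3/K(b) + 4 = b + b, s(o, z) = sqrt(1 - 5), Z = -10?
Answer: sqrt(-267641647 - 5299840*I)/182 ≈ 0.88995 - 89.893*I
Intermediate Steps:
s(o, z) = 2*I (s(o, z) = sqrt(-4) = 2*I)
K(b) = 3/(-4 + 2*b) (K(b) = 3/(-4 + (b + b)) = 3/(-4 + 2*b))
sqrt(-80*(101 + s(Z, -6)) + K(184)) = sqrt(-80*(101 + 2*I) + 3/(2*(-2 + 184))) = sqrt((-8080 - 160*I) + (3/2)/182) = sqrt((-8080 - 160*I) + (3/2)*(1/182)) = sqrt((-8080 - 160*I) + 3/364) = sqrt(-2941117/364 - 160*I)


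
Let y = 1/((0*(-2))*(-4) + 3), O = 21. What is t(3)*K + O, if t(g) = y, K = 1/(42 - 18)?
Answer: 1513/72 ≈ 21.014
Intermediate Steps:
K = 1/24 ≈ 0.041667
y = ⅓ (y = 1/(0*(-4) + 3) = 1/(0 + 3) = 1/3 = ⅓ ≈ 0.33333)
t(g) = ⅓
t(3)*K + O = (⅓)*(1/24) + 21 = 1/72 + 21 = 1513/72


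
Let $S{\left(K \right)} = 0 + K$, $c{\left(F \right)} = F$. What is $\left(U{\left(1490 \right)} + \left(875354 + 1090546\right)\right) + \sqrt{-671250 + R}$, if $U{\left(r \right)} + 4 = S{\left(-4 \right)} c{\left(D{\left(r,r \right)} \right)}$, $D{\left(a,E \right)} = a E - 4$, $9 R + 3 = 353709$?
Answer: $-6914488 + \frac{2 i \sqrt{1421886}}{3} \approx -6.9145 \cdot 10^{6} + 794.95 i$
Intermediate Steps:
$R = \frac{117902}{3}$ ($R = - \frac{1}{3} + \frac{1}{9} \cdot 353709 = - \frac{1}{3} + 39301 = \frac{117902}{3} \approx 39301.0$)
$D{\left(a,E \right)} = -4 + E a$ ($D{\left(a,E \right)} = E a - 4 = -4 + E a$)
$S{\left(K \right)} = K$
$U{\left(r \right)} = 12 - 4 r^{2}$ ($U{\left(r \right)} = -4 - 4 \left(-4 + r r\right) = -4 - 4 \left(-4 + r^{2}\right) = -4 - \left(-16 + 4 r^{2}\right) = 12 - 4 r^{2}$)
$\left(U{\left(1490 \right)} + \left(875354 + 1090546\right)\right) + \sqrt{-671250 + R} = \left(\left(12 - 4 \cdot 1490^{2}\right) + \left(875354 + 1090546\right)\right) + \sqrt{-671250 + \frac{117902}{3}} = \left(\left(12 - 8880400\right) + 1965900\right) + \sqrt{- \frac{1895848}{3}} = \left(\left(12 - 8880400\right) + 1965900\right) + \frac{2 i \sqrt{1421886}}{3} = \left(-8880388 + 1965900\right) + \frac{2 i \sqrt{1421886}}{3} = -6914488 + \frac{2 i \sqrt{1421886}}{3}$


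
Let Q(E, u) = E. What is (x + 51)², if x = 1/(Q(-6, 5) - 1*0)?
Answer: 93025/36 ≈ 2584.0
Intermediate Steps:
x = -⅙ (x = 1/(-6 - 1*0) = 1/(-6 + 0) = 1/(-6) = -⅙ ≈ -0.16667)
(x + 51)² = (-⅙ + 51)² = (305/6)² = 93025/36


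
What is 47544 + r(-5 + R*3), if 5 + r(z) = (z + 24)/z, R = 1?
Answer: 47528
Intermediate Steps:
r(z) = -5 + (24 + z)/z (r(z) = -5 + (z + 24)/z = -5 + (24 + z)/z)
47544 + r(-5 + R*3) = 47544 + (-4 + 24/(-5 + 1*3)) = 47544 + (-4 + 24/(-5 + 3)) = 47544 + (-4 + 24/(-2)) = 47544 + (-4 + 24*(-1/2)) = 47544 + (-4 - 12) = 47544 - 16 = 47528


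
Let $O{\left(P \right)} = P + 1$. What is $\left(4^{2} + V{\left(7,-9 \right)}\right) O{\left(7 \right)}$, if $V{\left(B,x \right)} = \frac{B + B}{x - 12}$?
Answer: $\frac{368}{3} \approx 122.67$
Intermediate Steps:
$O{\left(P \right)} = 1 + P$
$V{\left(B,x \right)} = \frac{2 B}{-12 + x}$
$\left(4^{2} + V{\left(7,-9 \right)}\right) O{\left(7 \right)} = \left(4^{2} + 2 \cdot 7 \frac{1}{-12 - 9}\right) \left(1 + 7\right) = \left(16 + 2 \cdot 7 \frac{1}{-21}\right) 8 = \left(16 + 2 \cdot 7 \left(- \frac{1}{21}\right)\right) 8 = \left(16 - \frac{2}{3}\right) 8 = \frac{46}{3} \cdot 8 = \frac{368}{3}$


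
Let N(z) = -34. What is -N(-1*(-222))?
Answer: 34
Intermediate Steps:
-N(-1*(-222)) = -1*(-34) = 34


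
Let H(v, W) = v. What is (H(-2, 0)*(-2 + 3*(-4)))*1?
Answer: 28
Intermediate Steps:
(H(-2, 0)*(-2 + 3*(-4)))*1 = -2*(-2 + 3*(-4))*1 = -2*(-2 - 12)*1 = -2*(-14)*1 = 28*1 = 28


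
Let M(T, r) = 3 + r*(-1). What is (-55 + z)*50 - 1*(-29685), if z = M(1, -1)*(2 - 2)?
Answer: 26935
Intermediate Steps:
M(T, r) = 3 - r
z = 0 (z = (3 - 1*(-1))*(2 - 2) = (3 + 1)*0 = 4*0 = 0)
(-55 + z)*50 - 1*(-29685) = (-55 + 0)*50 - 1*(-29685) = -55*50 + 29685 = -2750 + 29685 = 26935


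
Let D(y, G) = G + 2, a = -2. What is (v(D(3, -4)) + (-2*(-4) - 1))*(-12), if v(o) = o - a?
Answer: -84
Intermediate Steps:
D(y, G) = 2 + G
v(o) = 2 + o (v(o) = o - 1*(-2) = o + 2 = 2 + o)
(v(D(3, -4)) + (-2*(-4) - 1))*(-12) = ((2 + (2 - 4)) + (-2*(-4) - 1))*(-12) = ((2 - 2) + (8 - 1))*(-12) = (0 + 7)*(-12) = 7*(-12) = -84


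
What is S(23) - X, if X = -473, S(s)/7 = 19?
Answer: 606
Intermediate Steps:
S(s) = 133 (S(s) = 7*19 = 133)
S(23) - X = 133 - 1*(-473) = 133 + 473 = 606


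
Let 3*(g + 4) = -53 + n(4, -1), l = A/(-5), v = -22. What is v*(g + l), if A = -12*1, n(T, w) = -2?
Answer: 6578/15 ≈ 438.53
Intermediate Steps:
A = -12
l = 12/5 (l = -12/(-5) = -12*(-1/5) = 12/5 ≈ 2.4000)
g = -67/3 (g = -4 + (-53 - 2)/3 = -4 + (1/3)*(-55) = -4 - 55/3 = -67/3 ≈ -22.333)
v*(g + l) = -22*(-67/3 + 12/5) = -22*(-299/15) = 6578/15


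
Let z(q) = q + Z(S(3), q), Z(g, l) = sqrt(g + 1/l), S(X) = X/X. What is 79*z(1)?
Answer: 79 + 79*sqrt(2) ≈ 190.72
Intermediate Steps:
S(X) = 1
z(q) = q + sqrt(1 + 1/q)
79*z(1) = 79*(1 + sqrt((1 + 1)/1)) = 79*(1 + sqrt(1*2)) = 79*(1 + sqrt(2)) = 79 + 79*sqrt(2)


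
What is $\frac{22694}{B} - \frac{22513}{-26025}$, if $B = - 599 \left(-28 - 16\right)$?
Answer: $\frac{591981989}{342957450} \approx 1.7261$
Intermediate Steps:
$B = 26356$ ($B = \left(-599\right) \left(-44\right) = 26356$)
$\frac{22694}{B} - \frac{22513}{-26025} = \frac{22694}{26356} - \frac{22513}{-26025} = 22694 \cdot \frac{1}{26356} - - \frac{22513}{26025} = \frac{11347}{13178} + \frac{22513}{26025} = \frac{591981989}{342957450}$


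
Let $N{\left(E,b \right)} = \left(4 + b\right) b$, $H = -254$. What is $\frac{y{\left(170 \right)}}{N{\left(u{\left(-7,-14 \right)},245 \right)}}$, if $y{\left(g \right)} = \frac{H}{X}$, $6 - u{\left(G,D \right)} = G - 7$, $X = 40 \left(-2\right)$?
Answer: $\frac{127}{2440200} \approx 5.2045 \cdot 10^{-5}$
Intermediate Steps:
$X = -80$
$u{\left(G,D \right)} = 13 - G$ ($u{\left(G,D \right)} = 6 - \left(G - 7\right) = 6 - \left(-7 + G\right) = 13 - G$)
$N{\left(E,b \right)} = b \left(4 + b\right)$
$y{\left(g \right)} = \frac{127}{40}$ ($y{\left(g \right)} = - \frac{254}{-80} = \left(-254\right) \left(- \frac{1}{80}\right) = \frac{127}{40}$)
$\frac{y{\left(170 \right)}}{N{\left(u{\left(-7,-14 \right)},245 \right)}} = \frac{127}{40 \cdot 245 \left(4 + 245\right)} = \frac{127}{40 \cdot 245 \cdot 249} = \frac{127}{40 \cdot 61005} = \frac{127}{40} \cdot \frac{1}{61005} = \frac{127}{2440200}$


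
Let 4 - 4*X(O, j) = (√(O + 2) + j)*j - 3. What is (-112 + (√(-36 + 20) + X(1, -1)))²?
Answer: (-442 + √3 + 16*I)²/16 ≈ 12099.0 - 880.54*I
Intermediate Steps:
X(O, j) = 7/4 - j*(j + √(2 + O))/4 (X(O, j) = 1 - ((√(O + 2) + j)*j - 3)/4 = 1 - ((√(2 + O) + j)*j - 3)/4 = 1 - ((j + √(2 + O))*j - 3)/4 = 1 - (j*(j + √(2 + O)) - 3)/4 = 1 - (-3 + j*(j + √(2 + O)))/4 = 1 + (¾ - j*(j + √(2 + O))/4) = 7/4 - j*(j + √(2 + O))/4)
(-112 + (√(-36 + 20) + X(1, -1)))² = (-112 + (√(-36 + 20) + (7/4 - ¼*(-1)² - ¼*(-1)*√(2 + 1))))² = (-112 + (√(-16) + (7/4 - ¼*1 - ¼*(-1)*√3)))² = (-112 + (4*I + (7/4 - ¼ + √3/4)))² = (-112 + (4*I + (3/2 + √3/4)))² = (-112 + (3/2 + 4*I + √3/4))² = (-221/2 + 4*I + √3/4)²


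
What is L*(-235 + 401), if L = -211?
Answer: -35026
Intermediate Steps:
L*(-235 + 401) = -211*(-235 + 401) = -211*166 = -35026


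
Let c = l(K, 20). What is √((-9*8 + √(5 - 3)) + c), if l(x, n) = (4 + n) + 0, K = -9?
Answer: √(-48 + √2) ≈ 6.8254*I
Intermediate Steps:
l(x, n) = 4 + n
c = 24 (c = 4 + 20 = 24)
√((-9*8 + √(5 - 3)) + c) = √((-9*8 + √(5 - 3)) + 24) = √((-72 + √2) + 24) = √(-48 + √2)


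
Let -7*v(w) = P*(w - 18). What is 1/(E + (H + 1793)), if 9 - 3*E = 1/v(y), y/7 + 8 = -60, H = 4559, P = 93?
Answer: 137826/875884223 ≈ 0.00015736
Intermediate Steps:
y = -476 (y = -56 + 7*(-60) = -56 - 420 = -476)
v(w) = 1674/7 - 93*w/7 (v(w) = -93*(w - 18)/7 = -93*(-18 + w)/7 = -(-1674 + 93*w)/7 = 1674/7 - 93*w/7)
E = 413471/137826 (E = 3 - 1/(3*(1674/7 - 93/7*(-476))) = 3 - 1/(3*(1674/7 + 6324)) = 3 - 1/(3*45942/7) = 3 - ⅓*7/45942 = 3 - 7/137826 = 413471/137826 ≈ 3.0000)
1/(E + (H + 1793)) = 1/(413471/137826 + (4559 + 1793)) = 1/(413471/137826 + 6352) = 1/(875884223/137826) = 137826/875884223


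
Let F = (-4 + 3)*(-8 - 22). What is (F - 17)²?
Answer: 169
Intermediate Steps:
F = 30 (F = -1*(-30) = 30)
(F - 17)² = (30 - 17)² = 13² = 169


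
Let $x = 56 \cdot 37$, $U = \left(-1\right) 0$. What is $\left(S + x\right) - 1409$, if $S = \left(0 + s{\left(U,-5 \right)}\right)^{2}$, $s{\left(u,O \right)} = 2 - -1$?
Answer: $672$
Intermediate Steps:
$U = 0$
$s{\left(u,O \right)} = 3$ ($s{\left(u,O \right)} = 2 + 1 = 3$)
$S = 9$ ($S = \left(0 + 3\right)^{2} = 3^{2} = 9$)
$x = 2072$
$\left(S + x\right) - 1409 = \left(9 + 2072\right) - 1409 = 2081 - 1409 = 672$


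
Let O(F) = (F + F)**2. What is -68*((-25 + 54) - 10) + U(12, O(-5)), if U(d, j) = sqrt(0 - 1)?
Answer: -1292 + I ≈ -1292.0 + 1.0*I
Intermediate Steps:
O(F) = 4*F**2 (O(F) = (2*F)**2 = 4*F**2)
U(d, j) = I (U(d, j) = sqrt(-1) = I)
-68*((-25 + 54) - 10) + U(12, O(-5)) = -68*((-25 + 54) - 10) + I = -68*(29 - 10) + I = -68*19 + I = -1292 + I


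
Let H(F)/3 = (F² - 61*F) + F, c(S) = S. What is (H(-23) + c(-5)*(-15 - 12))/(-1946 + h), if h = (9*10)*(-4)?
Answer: -2931/1153 ≈ -2.5421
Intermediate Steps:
H(F) = -180*F + 3*F² (H(F) = 3*((F² - 61*F) + F) = 3*(F² - 60*F) = -180*F + 3*F²)
h = -360 (h = 90*(-4) = -360)
(H(-23) + c(-5)*(-15 - 12))/(-1946 + h) = (3*(-23)*(-60 - 23) - 5*(-15 - 12))/(-1946 - 360) = (3*(-23)*(-83) - 5*(-27))/(-2306) = (5727 + 135)*(-1/2306) = 5862*(-1/2306) = -2931/1153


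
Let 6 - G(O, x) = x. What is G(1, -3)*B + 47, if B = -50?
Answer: -403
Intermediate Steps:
G(O, x) = 6 - x
G(1, -3)*B + 47 = (6 - 1*(-3))*(-50) + 47 = (6 + 3)*(-50) + 47 = 9*(-50) + 47 = -450 + 47 = -403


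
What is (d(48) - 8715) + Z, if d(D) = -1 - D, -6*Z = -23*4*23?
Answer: -25234/3 ≈ -8411.3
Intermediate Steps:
Z = 1058/3 (Z = -(-23*4)*23/6 = -(-46)*23/3 = -1/6*(-2116) = 1058/3 ≈ 352.67)
(d(48) - 8715) + Z = ((-1 - 1*48) - 8715) + 1058/3 = ((-1 - 48) - 8715) + 1058/3 = (-49 - 8715) + 1058/3 = -8764 + 1058/3 = -25234/3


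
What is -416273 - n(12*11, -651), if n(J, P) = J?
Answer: -416405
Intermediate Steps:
-416273 - n(12*11, -651) = -416273 - 12*11 = -416273 - 1*132 = -416273 - 132 = -416405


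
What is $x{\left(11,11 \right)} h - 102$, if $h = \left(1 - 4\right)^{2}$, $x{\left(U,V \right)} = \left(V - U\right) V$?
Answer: $-102$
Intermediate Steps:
$x{\left(U,V \right)} = V \left(V - U\right)$
$h = 9$ ($h = \left(-3\right)^{2} = 9$)
$x{\left(11,11 \right)} h - 102 = 11 \left(11 - 11\right) 9 - 102 = 11 \cdot 0 \cdot 9 - 102 = 0 \cdot 9 - 102 = 0 - 102 = -102$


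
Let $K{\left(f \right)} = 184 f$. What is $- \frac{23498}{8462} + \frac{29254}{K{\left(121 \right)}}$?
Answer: $- \frac{68903031}{47099492} \approx -1.4629$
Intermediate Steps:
$- \frac{23498}{8462} + \frac{29254}{K{\left(121 \right)}} = - \frac{23498}{8462} + \frac{29254}{184 \cdot 121} = \left(-23498\right) \frac{1}{8462} + \frac{29254}{22264} = - \frac{11749}{4231} + 29254 \cdot \frac{1}{22264} = - \frac{11749}{4231} + \frac{14627}{11132} = - \frac{68903031}{47099492}$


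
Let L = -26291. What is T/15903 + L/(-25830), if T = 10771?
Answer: 77368967/45641610 ≈ 1.6951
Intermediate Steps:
T/15903 + L/(-25830) = 10771/15903 - 26291/(-25830) = 10771*(1/15903) - 26291*(-1/25830) = 10771/15903 + 26291/25830 = 77368967/45641610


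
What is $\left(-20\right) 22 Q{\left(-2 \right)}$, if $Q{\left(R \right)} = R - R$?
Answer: $0$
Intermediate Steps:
$Q{\left(R \right)} = 0$
$\left(-20\right) 22 Q{\left(-2 \right)} = \left(-20\right) 22 \cdot 0 = \left(-440\right) 0 = 0$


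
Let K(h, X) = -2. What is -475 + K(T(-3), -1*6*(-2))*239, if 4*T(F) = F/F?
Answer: -953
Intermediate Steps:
T(F) = ¼ (T(F) = (F/F)/4 = (¼)*1 = ¼)
-475 + K(T(-3), -1*6*(-2))*239 = -475 - 2*239 = -475 - 478 = -953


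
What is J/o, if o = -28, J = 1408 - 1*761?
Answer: -647/28 ≈ -23.107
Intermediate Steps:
J = 647 (J = 1408 - 761 = 647)
J/o = 647/(-28) = 647*(-1/28) = -647/28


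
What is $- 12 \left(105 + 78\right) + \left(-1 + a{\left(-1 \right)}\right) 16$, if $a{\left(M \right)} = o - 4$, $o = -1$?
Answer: $-2292$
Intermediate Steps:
$a{\left(M \right)} = -5$ ($a{\left(M \right)} = -1 - 4 = -5$)
$- 12 \left(105 + 78\right) + \left(-1 + a{\left(-1 \right)}\right) 16 = - 12 \left(105 + 78\right) + \left(-1 - 5\right) 16 = \left(-12\right) 183 - 96 = -2196 - 96 = -2292$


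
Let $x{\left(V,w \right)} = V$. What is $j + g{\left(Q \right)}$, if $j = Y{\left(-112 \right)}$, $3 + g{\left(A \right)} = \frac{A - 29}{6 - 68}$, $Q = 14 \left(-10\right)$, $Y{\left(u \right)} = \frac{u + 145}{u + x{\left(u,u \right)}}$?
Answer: $- \frac{2927}{6944} \approx -0.42151$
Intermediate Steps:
$Y{\left(u \right)} = \frac{145 + u}{2 u}$ ($Y{\left(u \right)} = \frac{u + 145}{u + u} = \frac{145 + u}{2 u}$)
$Q = -140$
$g{\left(A \right)} = - \frac{157}{62} - \frac{A}{62}$ ($g{\left(A \right)} = -3 + \frac{A - 29}{6 - 68} = -3 + \frac{-29 + A}{-62} = -3 + \left(-29 + A\right) \left(- \frac{1}{62}\right) = -3 - \left(- \frac{29}{62} + \frac{A}{62}\right) = - \frac{157}{62} - \frac{A}{62}$)
$j = - \frac{33}{224}$ ($j = \frac{145 - 112}{2 \left(-112\right)} = \frac{1}{2} \left(- \frac{1}{112}\right) 33 = - \frac{33}{224} \approx -0.14732$)
$j + g{\left(Q \right)} = - \frac{33}{224} - \frac{17}{62} = - \frac{2927}{6944}$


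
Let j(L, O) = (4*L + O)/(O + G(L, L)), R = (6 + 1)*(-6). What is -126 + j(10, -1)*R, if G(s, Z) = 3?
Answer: -945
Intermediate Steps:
R = -42 (R = 7*(-6) = -42)
j(L, O) = (O + 4*L)/(3 + O) (j(L, O) = (4*L + O)/(O + 3) = (O + 4*L)/(3 + O))
-126 + j(10, -1)*R = -126 + ((-1 + 4*10)/(3 - 1))*(-42) = -126 + ((-1 + 40)/2)*(-42) = -126 + ((1/2)*39)*(-42) = -126 + (39/2)*(-42) = -126 - 819 = -945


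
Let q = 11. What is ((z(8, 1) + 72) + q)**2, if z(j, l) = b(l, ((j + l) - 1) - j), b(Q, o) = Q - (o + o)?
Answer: 7056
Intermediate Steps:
b(Q, o) = Q - 2*o
z(j, l) = 2 - l (z(j, l) = l - 2*(((j + l) - 1) - j) = l - 2*((-1 + j + l) - j) = l - 2*(-1 + l) = l + (2 - 2*l) = 2 - l)
((z(8, 1) + 72) + q)**2 = (((2 - 1*1) + 72) + 11)**2 = (((2 - 1) + 72) + 11)**2 = ((1 + 72) + 11)**2 = (73 + 11)**2 = 84**2 = 7056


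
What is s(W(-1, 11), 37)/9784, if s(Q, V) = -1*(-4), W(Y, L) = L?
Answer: 1/2446 ≈ 0.00040883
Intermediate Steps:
s(Q, V) = 4
s(W(-1, 11), 37)/9784 = 4/9784 = 4*(1/9784) = 1/2446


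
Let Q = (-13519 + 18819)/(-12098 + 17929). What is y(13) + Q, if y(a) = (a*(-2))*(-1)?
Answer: 156906/5831 ≈ 26.909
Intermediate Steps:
Q = 5300/5831 ≈ 0.90893
y(a) = 2*a (y(a) = -2*a*(-1) = 2*a)
y(13) + Q = 2*13 + 5300/5831 = 26 + 5300/5831 = 156906/5831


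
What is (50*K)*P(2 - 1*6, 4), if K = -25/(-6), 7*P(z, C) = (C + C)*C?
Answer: 20000/21 ≈ 952.38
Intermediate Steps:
P(z, C) = 2*C²/7 (P(z, C) = ((C + C)*C)/7 = ((2*C)*C)/7 = (2*C²)/7 = 2*C²/7)
K = 25/6 (K = -25*(-⅙) = 25/6 ≈ 4.1667)
(50*K)*P(2 - 1*6, 4) = (50*(25/6))*((2/7)*4²) = 625*((2/7)*16)/3 = (625/3)*(32/7) = 20000/21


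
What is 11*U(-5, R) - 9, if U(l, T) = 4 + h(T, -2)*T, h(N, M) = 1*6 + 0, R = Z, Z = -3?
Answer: -163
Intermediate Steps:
R = -3
h(N, M) = 6 (h(N, M) = 6 + 0 = 6)
U(l, T) = 4 + 6*T
11*U(-5, R) - 9 = 11*(4 + 6*(-3)) - 9 = 11*(4 - 18) - 9 = 11*(-14) - 9 = -154 - 9 = -163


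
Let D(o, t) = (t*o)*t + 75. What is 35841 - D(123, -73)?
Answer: -619701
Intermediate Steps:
D(o, t) = 75 + o*t² (D(o, t) = (o*t)*t + 75 = o*t² + 75 = 75 + o*t²)
35841 - D(123, -73) = 35841 - (75 + 123*(-73)²) = 35841 - (75 + 123*5329) = 35841 - (75 + 655467) = 35841 - 1*655542 = 35841 - 655542 = -619701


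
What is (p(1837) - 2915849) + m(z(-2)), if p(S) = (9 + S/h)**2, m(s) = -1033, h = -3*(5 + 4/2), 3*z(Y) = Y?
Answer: -1283629058/441 ≈ -2.9107e+6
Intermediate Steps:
z(Y) = Y/3
h = -21 (h = -3*(5 + 4*(1/2)) = -3*(5 + 2) = -3*7 = -21)
p(S) = (9 - S/21)**2 (p(S) = (9 + S/(-21))**2 = (9 + S*(-1/21))**2 = (9 - S/21)**2)
(p(1837) - 2915849) + m(z(-2)) = ((-189 + 1837)**2/441 - 2915849) - 1033 = ((1/441)*1648**2 - 2915849) - 1033 = ((1/441)*2715904 - 2915849) - 1033 = (2715904/441 - 2915849) - 1033 = -1283173505/441 - 1033 = -1283629058/441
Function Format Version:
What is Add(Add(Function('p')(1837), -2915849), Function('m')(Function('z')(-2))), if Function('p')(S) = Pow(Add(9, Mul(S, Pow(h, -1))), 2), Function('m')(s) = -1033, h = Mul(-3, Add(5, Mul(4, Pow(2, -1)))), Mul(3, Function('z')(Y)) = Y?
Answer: Rational(-1283629058, 441) ≈ -2.9107e+6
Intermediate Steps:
Function('z')(Y) = Mul(Rational(1, 3), Y)
h = -21 (h = Mul(-3, Add(5, Mul(4, Rational(1, 2)))) = Mul(-3, Add(5, 2)) = Mul(-3, 7) = -21)
Function('p')(S) = Pow(Add(9, Mul(Rational(-1, 21), S)), 2) (Function('p')(S) = Pow(Add(9, Mul(S, Pow(-21, -1))), 2) = Pow(Add(9, Mul(S, Rational(-1, 21))), 2) = Pow(Add(9, Mul(Rational(-1, 21), S)), 2))
Add(Add(Function('p')(1837), -2915849), Function('m')(Function('z')(-2))) = Add(Add(Mul(Rational(1, 441), Pow(Add(-189, 1837), 2)), -2915849), -1033) = Add(Add(Mul(Rational(1, 441), Pow(1648, 2)), -2915849), -1033) = Add(Add(Mul(Rational(1, 441), 2715904), -2915849), -1033) = Add(Add(Rational(2715904, 441), -2915849), -1033) = Add(Rational(-1283173505, 441), -1033) = Rational(-1283629058, 441)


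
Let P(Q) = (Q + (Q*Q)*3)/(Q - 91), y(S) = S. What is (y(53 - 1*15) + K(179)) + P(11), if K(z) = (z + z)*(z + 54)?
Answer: 3337893/40 ≈ 83447.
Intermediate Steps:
K(z) = 2*z*(54 + z) (K(z) = (2*z)*(54 + z) = 2*z*(54 + z))
P(Q) = (Q + 3*Q**2)/(-91 + Q) (P(Q) = (Q + Q**2*3)/(-91 + Q) = (Q + 3*Q**2)/(-91 + Q))
(y(53 - 1*15) + K(179)) + P(11) = ((53 - 1*15) + 2*179*(54 + 179)) + 11*(1 + 3*11)/(-91 + 11) = ((53 - 15) + 2*179*233) + 11*(1 + 33)/(-80) = (38 + 83414) + 11*(-1/80)*34 = 83452 - 187/40 = 3337893/40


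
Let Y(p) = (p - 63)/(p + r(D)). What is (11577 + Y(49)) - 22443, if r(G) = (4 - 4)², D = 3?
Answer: -76064/7 ≈ -10866.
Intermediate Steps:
r(G) = 0 (r(G) = 0² = 0)
Y(p) = (-63 + p)/p (Y(p) = (p - 63)/(p + 0) = (-63 + p)/p)
(11577 + Y(49)) - 22443 = (11577 + (-63 + 49)/49) - 22443 = (11577 + (1/49)*(-14)) - 22443 = (11577 - 2/7) - 22443 = 81037/7 - 22443 = -76064/7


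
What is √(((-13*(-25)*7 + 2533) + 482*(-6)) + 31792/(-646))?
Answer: 2*√48689989/323 ≈ 43.206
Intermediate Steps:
√(((-13*(-25)*7 + 2533) + 482*(-6)) + 31792/(-646)) = √(((325*7 + 2533) - 2892) + 31792*(-1/646)) = √(((2275 + 2533) - 2892) - 15896/323) = √((4808 - 2892) - 15896/323) = √(1916 - 15896/323) = √(602972/323) = 2*√48689989/323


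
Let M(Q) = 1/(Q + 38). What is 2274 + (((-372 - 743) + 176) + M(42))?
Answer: 106801/80 ≈ 1335.0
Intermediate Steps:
M(Q) = 1/(38 + Q)
2274 + (((-372 - 743) + 176) + M(42)) = 2274 + (((-372 - 743) + 176) + 1/(38 + 42)) = 2274 + ((-1115 + 176) + 1/80) = 2274 + (-939 + 1/80) = 2274 - 75119/80 = 106801/80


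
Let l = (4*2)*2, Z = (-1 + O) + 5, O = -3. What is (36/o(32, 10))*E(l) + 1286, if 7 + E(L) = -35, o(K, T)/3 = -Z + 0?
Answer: 1790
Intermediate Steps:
Z = 1 (Z = (-1 - 3) + 5 = -4 + 5 = 1)
o(K, T) = -3 (o(K, T) = 3*(-1*1 + 0) = 3*(-1 + 0) = 3*(-1) = -3)
l = 16 (l = 8*2 = 16)
E(L) = -42 (E(L) = -7 - 35 = -42)
(36/o(32, 10))*E(l) + 1286 = (36/(-3))*(-42) + 1286 = (36*(-⅓))*(-42) + 1286 = -12*(-42) + 1286 = 504 + 1286 = 1790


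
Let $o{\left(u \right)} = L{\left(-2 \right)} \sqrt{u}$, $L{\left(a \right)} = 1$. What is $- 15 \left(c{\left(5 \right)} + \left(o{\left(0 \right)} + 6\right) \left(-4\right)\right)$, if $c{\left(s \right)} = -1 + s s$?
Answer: $0$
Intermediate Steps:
$o{\left(u \right)} = \sqrt{u}$ ($o{\left(u \right)} = 1 \sqrt{u} = \sqrt{u}$)
$c{\left(s \right)} = -1 + s^{2}$
$- 15 \left(c{\left(5 \right)} + \left(o{\left(0 \right)} + 6\right) \left(-4\right)\right) = - 15 \left(\left(-1 + 5^{2}\right) + \left(\sqrt{0} + 6\right) \left(-4\right)\right) = - 15 \left(\left(-1 + 25\right) + \left(0 + 6\right) \left(-4\right)\right) = - 15 \left(24 + 6 \left(-4\right)\right) = - 15 \left(24 - 24\right) = \left(-15\right) 0 = 0$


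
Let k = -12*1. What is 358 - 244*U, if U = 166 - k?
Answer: -43074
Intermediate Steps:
k = -12
U = 178 (U = 166 - 1*(-12) = 166 + 12 = 178)
358 - 244*U = 358 - 244*178 = 358 - 43432 = -43074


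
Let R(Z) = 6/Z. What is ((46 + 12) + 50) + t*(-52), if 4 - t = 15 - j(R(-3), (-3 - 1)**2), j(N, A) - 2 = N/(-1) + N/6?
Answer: 1468/3 ≈ 489.33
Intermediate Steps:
j(N, A) = 2 - 5*N/6 (j(N, A) = 2 + (N/(-1) + N/6) = 2 + (N*(-1) + N*(1/6)) = 2 + (-N + N/6) = 2 - 5*N/6)
t = -22/3 (t = 4 - (15 - (2 - 5/(-3))) = 4 - (15 - (2 - 5*(-1)/3)) = 4 - (15 - (2 - 5/6*(-2))) = 4 - (15 - (2 + 5/3)) = 4 - (15 - 1*11/3) = 4 - (15 - 11/3) = 4 - 1*34/3 = 4 - 34/3 = -22/3 ≈ -7.3333)
((46 + 12) + 50) + t*(-52) = ((46 + 12) + 50) - 22/3*(-52) = (58 + 50) + 1144/3 = 108 + 1144/3 = 1468/3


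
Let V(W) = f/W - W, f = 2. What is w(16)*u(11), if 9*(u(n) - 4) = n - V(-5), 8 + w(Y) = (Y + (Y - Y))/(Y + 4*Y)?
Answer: -2756/75 ≈ -36.747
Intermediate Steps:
V(W) = -W + 2/W (V(W) = 2/W - W = -W + 2/W)
w(Y) = -39/5 (w(Y) = -8 + (Y + (Y - Y))/(Y + 4*Y) = -8 + (Y + 0)/((5*Y)) = -8 + Y*(1/(5*Y)) = -8 + ⅕ = -39/5)
u(n) = 157/45 + n/9 (u(n) = 4 + (n - (-1*(-5) + 2/(-5)))/9 = 4 + (n - (5 + 2*(-⅕)))/9 = 4 + (n - (5 - ⅖))/9 = 4 + (n - 1*23/5)/9 = 4 + (n - 23/5)/9 = 4 + (-23/5 + n)/9 = 4 + (-23/45 + n/9) = 157/45 + n/9)
w(16)*u(11) = -39*(157/45 + (⅑)*11)/5 = -39*(157/45 + 11/9)/5 = -39/5*212/45 = -2756/75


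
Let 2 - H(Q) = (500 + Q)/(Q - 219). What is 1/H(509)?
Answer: -290/429 ≈ -0.67599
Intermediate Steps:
H(Q) = 2 - (500 + Q)/(-219 + Q) (H(Q) = 2 - (500 + Q)/(Q - 219) = 2 - (500 + Q)/(-219 + Q))
1/H(509) = 1/((-938 + 509)/(-219 + 509)) = 1/(-429/290) = -290/429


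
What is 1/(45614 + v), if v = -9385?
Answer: 1/36229 ≈ 2.7602e-5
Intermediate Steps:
1/(45614 + v) = 1/(45614 - 9385) = 1/36229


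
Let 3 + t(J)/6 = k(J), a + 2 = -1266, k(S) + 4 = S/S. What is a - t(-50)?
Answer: -1232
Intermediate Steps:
k(S) = -3 (k(S) = -4 + S/S = -4 + 1 = -3)
a = -1268 (a = -2 - 1266 = -1268)
t(J) = -36 (t(J) = -18 + 6*(-3) = -18 - 18 = -36)
a - t(-50) = -1268 - 1*(-36) = -1268 + 36 = -1232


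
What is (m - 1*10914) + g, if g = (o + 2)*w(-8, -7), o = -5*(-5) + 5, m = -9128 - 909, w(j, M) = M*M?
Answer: -19383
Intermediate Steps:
w(j, M) = M**2
m = -10037
o = 30 (o = 25 + 5 = 30)
g = 1568 (g = (30 + 2)*(-7)**2 = 32*49 = 1568)
(m - 1*10914) + g = (-10037 - 1*10914) + 1568 = (-10037 - 10914) + 1568 = -20951 + 1568 = -19383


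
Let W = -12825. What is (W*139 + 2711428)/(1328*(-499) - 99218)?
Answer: -928753/761890 ≈ -1.2190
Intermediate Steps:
(W*139 + 2711428)/(1328*(-499) - 99218) = (-12825*139 + 2711428)/(1328*(-499) - 99218) = (-1782675 + 2711428)/(-662672 - 99218) = 928753/(-761890) = 928753*(-1/761890) = -928753/761890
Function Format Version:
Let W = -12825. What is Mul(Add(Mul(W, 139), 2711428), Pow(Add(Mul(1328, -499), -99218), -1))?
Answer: Rational(-928753, 761890) ≈ -1.2190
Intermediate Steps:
Mul(Add(Mul(W, 139), 2711428), Pow(Add(Mul(1328, -499), -99218), -1)) = Mul(Add(Mul(-12825, 139), 2711428), Pow(Add(Mul(1328, -499), -99218), -1)) = Mul(Add(-1782675, 2711428), Pow(Add(-662672, -99218), -1)) = Mul(928753, Pow(-761890, -1)) = Mul(928753, Rational(-1, 761890)) = Rational(-928753, 761890)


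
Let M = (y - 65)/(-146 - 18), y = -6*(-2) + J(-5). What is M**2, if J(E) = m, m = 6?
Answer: 2209/26896 ≈ 0.082131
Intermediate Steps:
J(E) = 6
y = 18 (y = -6*(-2) + 6 = 12 + 6 = 18)
M = 47/164 (M = (18 - 65)/(-146 - 18) = -47/(-164) = -47*(-1/164) = 47/164 ≈ 0.28659)
M**2 = (47/164)**2 = 2209/26896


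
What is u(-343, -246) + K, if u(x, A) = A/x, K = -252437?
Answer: -86585645/343 ≈ -2.5244e+5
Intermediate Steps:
u(-343, -246) + K = -246/(-343) - 252437 = -246*(-1/343) - 252437 = 246/343 - 252437 = -86585645/343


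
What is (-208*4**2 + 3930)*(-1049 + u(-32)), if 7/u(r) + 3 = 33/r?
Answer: -1897630/3 ≈ -6.3254e+5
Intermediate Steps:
u(r) = 7/(-3 + 33/r)
(-208*4**2 + 3930)*(-1049 + u(-32)) = (-208*4**2 + 3930)*(-1049 - 7*(-32)/(-33 + 3*(-32))) = (-208*16 + 3930)*(-1049 - 7*(-32)/(-33 - 96)) = (-3328 + 3930)*(-1049 - 7*(-32)/(-129)) = 602*(-1049 - 7*(-32)*(-1/129)) = 602*(-1049 - 224/129) = 602*(-135545/129) = -1897630/3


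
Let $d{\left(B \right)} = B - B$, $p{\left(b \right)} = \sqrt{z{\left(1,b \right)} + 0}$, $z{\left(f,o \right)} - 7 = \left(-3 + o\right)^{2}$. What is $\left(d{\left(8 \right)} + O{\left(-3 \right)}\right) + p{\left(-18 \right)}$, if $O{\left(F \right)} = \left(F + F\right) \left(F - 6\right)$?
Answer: $54 + 8 \sqrt{7} \approx 75.166$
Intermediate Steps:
$O{\left(F \right)} = 2 F \left(-6 + F\right)$
$z{\left(f,o \right)} = 7 + \left(-3 + o\right)^{2}$
$p{\left(b \right)} = \sqrt{7 + \left(-3 + b\right)^{2}}$ ($p{\left(b \right)} = \sqrt{\left(7 + \left(-3 + b\right)^{2}\right) + 0} = \sqrt{7 + \left(-3 + b\right)^{2}}$)
$d{\left(B \right)} = 0$
$\left(d{\left(8 \right)} + O{\left(-3 \right)}\right) + p{\left(-18 \right)} = \left(0 + 2 \left(-3\right) \left(-6 - 3\right)\right) + \sqrt{7 + \left(-3 - 18\right)^{2}} = \left(0 + 2 \left(-3\right) \left(-9\right)\right) + \sqrt{7 + \left(-21\right)^{2}} = \left(0 + 54\right) + \sqrt{7 + 441} = 54 + \sqrt{448} = 54 + 8 \sqrt{7}$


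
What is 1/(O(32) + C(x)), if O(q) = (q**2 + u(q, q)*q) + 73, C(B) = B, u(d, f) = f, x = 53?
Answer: 1/2174 ≈ 0.00045998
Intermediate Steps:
O(q) = 73 + 2*q**2 (O(q) = (q**2 + q*q) + 73 = (q**2 + q**2) + 73 = 2*q**2 + 73 = 73 + 2*q**2)
1/(O(32) + C(x)) = 1/((73 + 2*32**2) + 53) = 1/((73 + 2*1024) + 53) = 1/((73 + 2048) + 53) = 1/(2121 + 53) = 1/2174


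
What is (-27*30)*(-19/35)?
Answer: 3078/7 ≈ 439.71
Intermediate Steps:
(-27*30)*(-19/35) = -(-15390)/35 = -810*(-19/35) = 3078/7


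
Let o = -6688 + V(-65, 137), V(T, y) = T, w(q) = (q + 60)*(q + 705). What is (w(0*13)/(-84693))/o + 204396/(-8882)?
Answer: -6494455689538/282216583621 ≈ -23.012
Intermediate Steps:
w(q) = (60 + q)*(705 + q)
o = -6753 (o = -6688 - 65 = -6753)
(w(0*13)/(-84693))/o + 204396/(-8882) = ((42300 + (0*13)**2 + 765*(0*13))/(-84693))/(-6753) + 204396/(-8882) = ((42300 + 0**2 + 765*0)*(-1/84693))*(-1/6753) + 204396*(-1/8882) = ((42300 + 0 + 0)*(-1/84693))*(-1/6753) - 102198/4441 = (42300*(-1/84693))*(-1/6753) - 102198/4441 = -14100/28231*(-1/6753) - 102198/4441 = 4700/63547981 - 102198/4441 = -6494455689538/282216583621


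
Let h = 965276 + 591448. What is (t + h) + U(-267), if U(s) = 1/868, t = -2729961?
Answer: -1018369715/868 ≈ -1.1732e+6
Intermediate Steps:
h = 1556724
U(s) = 1/868
(t + h) + U(-267) = (-2729961 + 1556724) + 1/868 = -1173237 + 1/868 = -1018369715/868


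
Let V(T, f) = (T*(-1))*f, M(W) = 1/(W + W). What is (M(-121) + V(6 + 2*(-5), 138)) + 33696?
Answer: 8288015/242 ≈ 34248.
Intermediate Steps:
M(W) = 1/(2*W)
V(T, f) = -T*f (V(T, f) = (-T)*f = -T*f)
(M(-121) + V(6 + 2*(-5), 138)) + 33696 = ((½)/(-121) - 1*(6 + 2*(-5))*138) + 33696 = ((½)*(-1/121) - 1*(6 - 10)*138) + 33696 = (-1/242 - 1*(-4)*138) + 33696 = (-1/242 + 552) + 33696 = 133583/242 + 33696 = 8288015/242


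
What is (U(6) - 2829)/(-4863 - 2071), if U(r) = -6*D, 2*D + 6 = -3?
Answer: 1401/3467 ≈ 0.40410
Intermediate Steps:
D = -9/2 (D = -3 + (½)*(-3) = -3 - 3/2 = -9/2 ≈ -4.5000)
U(r) = 27 (U(r) = -6*(-9/2) = 27)
(U(6) - 2829)/(-4863 - 2071) = (27 - 2829)/(-4863 - 2071) = -2802/(-6934) = -2802*(-1/6934) = 1401/3467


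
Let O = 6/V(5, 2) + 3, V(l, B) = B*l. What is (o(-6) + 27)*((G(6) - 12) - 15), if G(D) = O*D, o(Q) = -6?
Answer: -567/5 ≈ -113.40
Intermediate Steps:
O = 18/5 (O = 6/((2*5)) + 3 = 6/10 + 3 = 6*(⅒) + 3 = ⅗ + 3 = 18/5 ≈ 3.6000)
G(D) = 18*D/5
(o(-6) + 27)*((G(6) - 12) - 15) = (-6 + 27)*(((18/5)*6 - 12) - 15) = 21*((108/5 - 12) - 15) = 21*(48/5 - 15) = 21*(-27/5) = -567/5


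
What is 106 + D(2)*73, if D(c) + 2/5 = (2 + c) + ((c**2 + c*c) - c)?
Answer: 4034/5 ≈ 806.80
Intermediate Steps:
D(c) = 8/5 + 2*c**2 (D(c) = -2/5 + ((2 + c) + ((c**2 + c*c) - c)) = -2/5 + ((2 + c) + ((c**2 + c**2) - c)) = -2/5 + ((2 + c) + (2*c**2 - c)) = -2/5 + ((2 + c) + (-c + 2*c**2)) = -2/5 + (2 + 2*c**2) = 8/5 + 2*c**2)
106 + D(2)*73 = 106 + (8/5 + 2*2**2)*73 = 106 + (8/5 + 2*4)*73 = 106 + (8/5 + 8)*73 = 106 + (48/5)*73 = 106 + 3504/5 = 4034/5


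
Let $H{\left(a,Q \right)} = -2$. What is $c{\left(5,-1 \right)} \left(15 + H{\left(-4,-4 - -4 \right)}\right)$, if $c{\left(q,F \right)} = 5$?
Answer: $65$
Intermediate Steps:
$c{\left(5,-1 \right)} \left(15 + H{\left(-4,-4 - -4 \right)}\right) = 5 \left(15 - 2\right) = 5 \cdot 13 = 65$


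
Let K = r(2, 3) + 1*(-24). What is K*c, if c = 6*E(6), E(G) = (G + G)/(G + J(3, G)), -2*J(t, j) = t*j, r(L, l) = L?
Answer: 528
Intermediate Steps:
J(t, j) = -j*t/2 (J(t, j) = -t*j/2 = -j*t/2)
E(G) = -4 (E(G) = (G + G)/(G - ½*G*3) = (2*G)/(G - 3*G/2) = (2*G)/((-G/2)) = (2*G)*(-2/G) = -4)
K = -22 (K = 2 + 1*(-24) = 2 - 24 = -22)
c = -24 (c = 6*(-4) = -24)
K*c = -22*(-24) = 528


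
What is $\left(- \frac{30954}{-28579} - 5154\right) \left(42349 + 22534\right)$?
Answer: $- \frac{9555008750196}{28579} \approx -3.3434 \cdot 10^{8}$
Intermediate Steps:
$\left(- \frac{30954}{-28579} - 5154\right) \left(42349 + 22534\right) = \left(\left(-30954\right) \left(- \frac{1}{28579}\right) - 5154\right) 64883 = \left(\frac{30954}{28579} - 5154\right) 64883 = \left(- \frac{147265212}{28579}\right) 64883 = - \frac{9555008750196}{28579}$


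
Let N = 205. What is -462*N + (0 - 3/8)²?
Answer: -6061431/64 ≈ -94710.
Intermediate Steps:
-462*N + (0 - 3/8)² = -462*205 + (0 - 3/8)² = -94710 + (0 - 3*⅛)² = -94710 + (0 - 3/8)² = -94710 + (-3/8)² = -94710 + 9/64 = -6061431/64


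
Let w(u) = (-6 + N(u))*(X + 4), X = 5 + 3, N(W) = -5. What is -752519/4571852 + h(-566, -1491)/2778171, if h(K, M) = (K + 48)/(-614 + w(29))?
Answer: -779802486495709/4737617217724116 ≈ -0.16460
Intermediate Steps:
X = 8
w(u) = -132 (w(u) = (-6 - 5)*(8 + 4) = -11*12 = -132)
h(K, M) = -24/373 - K/746 (h(K, M) = (K + 48)/(-614 - 132) = (48 + K)/(-746) = (48 + K)*(-1/746) = -24/373 - K/746)
-752519/4571852 + h(-566, -1491)/2778171 = -752519/4571852 + (-24/373 - 1/746*(-566))/2778171 = -752519*1/4571852 + (-24/373 + 283/373)*(1/2778171) = -752519/4571852 + (259/373)*(1/2778171) = -752519/4571852 + 259/1036257783 = -779802486495709/4737617217724116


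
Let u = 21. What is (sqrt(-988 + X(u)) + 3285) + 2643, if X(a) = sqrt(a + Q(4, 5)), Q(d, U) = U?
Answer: 5928 + sqrt(-988 + sqrt(26)) ≈ 5928.0 + 31.351*I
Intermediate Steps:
X(a) = sqrt(5 + a) (X(a) = sqrt(a + 5) = sqrt(5 + a))
(sqrt(-988 + X(u)) + 3285) + 2643 = (sqrt(-988 + sqrt(5 + 21)) + 3285) + 2643 = (sqrt(-988 + sqrt(26)) + 3285) + 2643 = (3285 + sqrt(-988 + sqrt(26))) + 2643 = 5928 + sqrt(-988 + sqrt(26))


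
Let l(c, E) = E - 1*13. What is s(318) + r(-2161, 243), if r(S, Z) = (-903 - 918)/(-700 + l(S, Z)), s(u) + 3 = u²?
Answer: 47528691/470 ≈ 1.0112e+5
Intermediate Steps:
l(c, E) = -13 + E (l(c, E) = E - 13 = -13 + E)
s(u) = -3 + u²
r(S, Z) = -1821/(-713 + Z) (r(S, Z) = (-903 - 918)/(-700 + (-13 + Z)) = -1821/(-713 + Z))
s(318) + r(-2161, 243) = (-3 + 318²) - 1821/(-713 + 243) = (-3 + 101124) - 1821/(-470) = 101121 - 1821*(-1/470) = 101121 + 1821/470 = 47528691/470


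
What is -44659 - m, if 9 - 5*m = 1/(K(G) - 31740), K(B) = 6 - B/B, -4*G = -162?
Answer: -7086552441/158675 ≈ -44661.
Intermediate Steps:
G = 81/2 (G = -¼*(-162) = 81/2 ≈ 40.500)
K(B) = 5 (K(B) = 6 - 1*1 = 6 - 1 = 5)
m = 285616/158675 (m = 9/5 - 1/(5*(5 - 31740)) = 9/5 - ⅕/(-31735) = 9/5 - ⅕*(-1/31735) = 9/5 + 1/158675 = 285616/158675 ≈ 1.8000)
-44659 - m = -44659 - 1*285616/158675 = -44659 - 285616/158675 = -7086552441/158675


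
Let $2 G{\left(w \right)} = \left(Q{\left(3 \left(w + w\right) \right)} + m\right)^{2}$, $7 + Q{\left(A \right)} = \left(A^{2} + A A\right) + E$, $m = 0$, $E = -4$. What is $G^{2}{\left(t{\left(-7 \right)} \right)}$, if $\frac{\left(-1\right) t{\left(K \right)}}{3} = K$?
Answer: $\frac{1015038278294548561}{4} \approx 2.5376 \cdot 10^{17}$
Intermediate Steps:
$Q{\left(A \right)} = -11 + 2 A^{2}$ ($Q{\left(A \right)} = -7 - \left(4 - A^{2} - A A\right) = -7 + \left(\left(A^{2} + A^{2}\right) - 4\right) = -7 + \left(2 A^{2} - 4\right) = -7 + \left(-4 + 2 A^{2}\right) = -11 + 2 A^{2}$)
$t{\left(K \right)} = - 3 K$
$G{\left(w \right)} = \frac{\left(-11 + 72 w^{2}\right)^{2}}{2}$ ($G{\left(w \right)} = \frac{\left(\left(-11 + 2 \left(3 \left(w + w\right)\right)^{2}\right) + 0\right)^{2}}{2} = \frac{\left(\left(-11 + 2 \left(3 \cdot 2 w\right)^{2}\right) + 0\right)^{2}}{2} = \frac{\left(\left(-11 + 2 \left(6 w\right)^{2}\right) + 0\right)^{2}}{2} = \frac{\left(\left(-11 + 2 \cdot 36 w^{2}\right) + 0\right)^{2}}{2} = \frac{\left(\left(-11 + 72 w^{2}\right) + 0\right)^{2}}{2} = \frac{\left(-11 + 72 w^{2}\right)^{2}}{2}$)
$G^{2}{\left(t{\left(-7 \right)} \right)} = \left(\frac{\left(-11 + 72 \left(\left(-3\right) \left(-7\right)\right)^{2}\right)^{2}}{2}\right)^{2} = \left(\frac{\left(-11 + 72 \cdot 21^{2}\right)^{2}}{2}\right)^{2} = \left(\frac{\left(-11 + 72 \cdot 441\right)^{2}}{2}\right)^{2} = \left(\frac{\left(-11 + 31752\right)^{2}}{2}\right)^{2} = \left(\frac{31741^{2}}{2}\right)^{2} = \left(\frac{1}{2} \cdot 1007491081\right)^{2} = \left(\frac{1007491081}{2}\right)^{2} = \frac{1015038278294548561}{4}$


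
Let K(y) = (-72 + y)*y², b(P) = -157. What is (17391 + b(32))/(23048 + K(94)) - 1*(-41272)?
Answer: 4487100457/108720 ≈ 41272.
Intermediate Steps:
K(y) = y²*(-72 + y)
(17391 + b(32))/(23048 + K(94)) - 1*(-41272) = (17391 - 157)/(23048 + 94²*(-72 + 94)) - 1*(-41272) = 17234/(23048 + 8836*22) + 41272 = 17234/(23048 + 194392) + 41272 = 17234/217440 + 41272 = 17234*(1/217440) + 41272 = 8617/108720 + 41272 = 4487100457/108720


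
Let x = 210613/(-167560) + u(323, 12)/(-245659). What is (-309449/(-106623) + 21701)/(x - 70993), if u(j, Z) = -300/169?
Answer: -16098242272431580058720/52657938361451158454169 ≈ -0.30571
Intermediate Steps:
u(j, Z) = -300/169 (u(j, Z) = -300*1/169 = -300/169)
x = -8743837177423/6956483124760 (x = 210613/(-167560) - 300/169/(-245659) = 210613*(-1/167560) - 300/169*(-1/245659) = -210613/167560 + 300/41516371 = -8743837177423/6956483124760 ≈ -1.2569)
(-309449/(-106623) + 21701)/(x - 70993) = (-309449/(-106623) + 21701)/(-8743837177423/6956483124760 - 70993) = (-309449*(-1/106623) + 21701)/(-493870350313264103/6956483124760) = (309449/106623 + 21701)*(-6956483124760/493870350313264103) = (2314135172/106623)*(-6956483124760/493870350313264103) = -16098242272431580058720/52657938361451158454169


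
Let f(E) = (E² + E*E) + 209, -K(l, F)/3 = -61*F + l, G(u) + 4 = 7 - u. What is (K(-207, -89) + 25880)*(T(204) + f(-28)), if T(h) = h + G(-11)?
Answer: 20376930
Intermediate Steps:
G(u) = 3 - u (G(u) = -4 + (7 - u) = 3 - u)
K(l, F) = -3*l + 183*F (K(l, F) = -3*(-61*F + l) = -3*(l - 61*F) = -3*l + 183*F)
T(h) = 14 + h (T(h) = h + (3 - 1*(-11)) = h + (3 + 11) = h + 14 = 14 + h)
f(E) = 209 + 2*E² (f(E) = (E² + E²) + 209 = 2*E² + 209 = 209 + 2*E²)
(K(-207, -89) + 25880)*(T(204) + f(-28)) = ((-3*(-207) + 183*(-89)) + 25880)*((14 + 204) + (209 + 2*(-28)²)) = ((621 - 16287) + 25880)*(218 + (209 + 2*784)) = (-15666 + 25880)*(218 + (209 + 1568)) = 10214*(218 + 1777) = 10214*1995 = 20376930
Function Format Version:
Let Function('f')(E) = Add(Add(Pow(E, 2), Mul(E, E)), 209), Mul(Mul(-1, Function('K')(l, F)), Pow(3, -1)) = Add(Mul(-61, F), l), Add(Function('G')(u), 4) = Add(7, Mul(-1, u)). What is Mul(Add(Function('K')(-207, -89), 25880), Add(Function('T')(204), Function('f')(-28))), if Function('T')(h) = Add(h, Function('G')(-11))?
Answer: 20376930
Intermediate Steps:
Function('G')(u) = Add(3, Mul(-1, u)) (Function('G')(u) = Add(-4, Add(7, Mul(-1, u))) = Add(3, Mul(-1, u)))
Function('K')(l, F) = Add(Mul(-3, l), Mul(183, F)) (Function('K')(l, F) = Mul(-3, Add(Mul(-61, F), l)) = Mul(-3, Add(l, Mul(-61, F))) = Add(Mul(-3, l), Mul(183, F)))
Function('T')(h) = Add(14, h) (Function('T')(h) = Add(h, Add(3, Mul(-1, -11))) = Add(h, Add(3, 11)) = Add(h, 14) = Add(14, h))
Function('f')(E) = Add(209, Mul(2, Pow(E, 2))) (Function('f')(E) = Add(Add(Pow(E, 2), Pow(E, 2)), 209) = Add(Mul(2, Pow(E, 2)), 209) = Add(209, Mul(2, Pow(E, 2))))
Mul(Add(Function('K')(-207, -89), 25880), Add(Function('T')(204), Function('f')(-28))) = Mul(Add(Add(Mul(-3, -207), Mul(183, -89)), 25880), Add(Add(14, 204), Add(209, Mul(2, Pow(-28, 2))))) = Mul(Add(Add(621, -16287), 25880), Add(218, Add(209, Mul(2, 784)))) = Mul(Add(-15666, 25880), Add(218, Add(209, 1568))) = Mul(10214, Add(218, 1777)) = Mul(10214, 1995) = 20376930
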